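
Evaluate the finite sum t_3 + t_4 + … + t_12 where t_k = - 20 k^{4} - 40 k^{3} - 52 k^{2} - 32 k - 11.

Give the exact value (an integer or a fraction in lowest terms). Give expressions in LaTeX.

Σ = -1492910

r(k) = (20*k**4 + 120*k**3 + 292*k**2 + 336*k + 155)/(20*k**4 + 40*k**3 + 52*k**2 + 32*k + 11) after simplifying.
Factor: A=1; B=1; C=k**4 + 2*k**3 + 13*k**2/5 + 8*k/5 + 11/20.
Key eq: (1)·f(k+1) = (1)·f(k) + (k**4 + 2*k**3 + 13*k**2/5 + 8*k/5 + 11/20).
Degrees (0,0,4) ⇒ d ≤ 5.
A polynomial solution: f(k) = k*(4*k**4 + 4*k**2 + 3)/20.
R(k) = B(k−1)·f(k)/C(k) = k*(4*k**4 + 4*k**2 + 3)/((2*k**2 + 2*k + 1)*(10*k**2 + 10*k + 11)); s_k = R·t_k = k*(-4*k**4 - 4*k**2 - 3).
s_(k+1) − s_k = -20*k**4 - 40*k**3 - 52*k**2 - 32*k - 11 = t_k.
Telescoping: Σ = s_(13) − s_(3) = -1493999 − (-1089) = -1492910.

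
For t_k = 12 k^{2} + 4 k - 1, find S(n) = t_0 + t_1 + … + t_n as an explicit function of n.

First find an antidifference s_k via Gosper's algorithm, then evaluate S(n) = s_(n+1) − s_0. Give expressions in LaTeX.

Ratio r(k) = (12*k**2 + 28*k + 15)/(12*k**2 + 4*k - 1).
Gosper form: A/B · C(k+1)/C(k) with A=1, B=1, C=k**2 + k/3 - 1/12.
f must satisfy (1)·f(k+1) − (1)·f(k) = k**2 + k/3 - 1/12.
Degrees (0,0,2) ⇒ d ≤ 3.
A polynomial solution: f(k) = k*(4*k**2 - 4*k - 1)/12.
Then R = B(k−1)f/C = k*(4*k**2 - 4*k - 1)/((2*k + 1)*(6*k - 1)), so s_k = R(k)·t_k = k*(4*k**2 - 4*k - 1).
Check: Δs_k = 12*k**2 + 4*k - 1. ✓
s_(n+1) = 4*n**3 + 8*n**2 + 3*n - 1 and s_(0) = 0, so S(n) = 4*n**3 + 8*n**2 + 3*n - 1.

S(n) = 4 n^{3} + 8 n^{2} + 3 n - 1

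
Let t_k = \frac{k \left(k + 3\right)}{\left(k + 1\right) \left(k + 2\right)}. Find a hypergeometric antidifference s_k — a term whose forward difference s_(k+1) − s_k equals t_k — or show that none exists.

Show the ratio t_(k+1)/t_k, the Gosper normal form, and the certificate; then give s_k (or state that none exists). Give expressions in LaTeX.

Compute t_(k+1)/t_k: get (k + 1)**2*(k + 4)/(k*(k + 3)**2).
Gosper form: A/B · C(k+1)/C(k) with A=k + 1, B=k + 3, C=k**2 + 3*k.
Key eq: (k + 1)·f(k+1) = (k + 2)·f(k) + (k**2 + 3*k).
Bound: deg f ≤ 2.
Solving with deg f ≤ 2: f(k) = k*(k - 1).
Certificate R = B(k−1)f/C = (k - 1)*(k + 2)/(k + 3) gives s_k = k*(k - 1)/(k + 1).
Verify: k*(k + 3)/(k**2 + 3*k + 2) matches t_k.

s_k = \frac{k \left(k - 1\right)}{k + 1}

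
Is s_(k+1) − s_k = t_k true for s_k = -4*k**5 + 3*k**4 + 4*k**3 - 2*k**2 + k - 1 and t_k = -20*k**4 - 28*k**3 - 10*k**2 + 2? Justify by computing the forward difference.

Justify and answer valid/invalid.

s_(k+1) = -4*k**5 - 17*k**4 - 24*k**3 - 12*k**2 + k + 1
s_(k+1) − s_k = -20*k**4 - 28*k**3 - 10*k**2 + 2
(s_(k+1) − s_k) − t_k = 0

valid; difference matches t_k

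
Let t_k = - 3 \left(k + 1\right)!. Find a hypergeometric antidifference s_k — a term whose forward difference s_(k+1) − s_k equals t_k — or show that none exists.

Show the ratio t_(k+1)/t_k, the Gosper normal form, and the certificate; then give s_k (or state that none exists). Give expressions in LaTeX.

none — t_k is not Gosper-summable

t_(k+1)/t_k = k + 2.
A = k + 2, B = 1, C = 1.
Solve (k + 2)·f(k+1) − (1)·f(k) = 1.
Bound: deg f ≤ -1.
Bound -1 < 0, so the key equation has no polynomial solution.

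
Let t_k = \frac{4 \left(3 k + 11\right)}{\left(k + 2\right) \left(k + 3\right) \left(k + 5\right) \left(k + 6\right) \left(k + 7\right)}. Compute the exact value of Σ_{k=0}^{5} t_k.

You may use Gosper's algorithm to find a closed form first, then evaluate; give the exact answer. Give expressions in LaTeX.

Ratio r(k) = (k + 2)*(k + 5)*(3*k + 14)/((k + 4)*(k + 8)*(3*k + 11)).
Take A(k)=k + 2, B(k)=k + 8, C(k)=k**2 + 23*k/3 + 44/3.
Solve (k + 2)·f(k+1) − (k + 7)·f(k) = k**2 + 23*k/3 + 44/3.
d = 5 from the (1,1,2) case.
Solve for f: f(k) = k*(k + 3)*(k + 4)*(k**2 + 13*k + 52)/180 (degree 5 ≤ 5).
Certificate R = B(k−1)f/C = k*(k + 3)*(k + 7)*(k**2 + 13*k + 52)/(60*(3*k + 11)) gives s_k = k*(k**2 + 13*k + 52)/(15*(k**3 + 13*k**2 + 52*k + 60)).
s_(k+1) − s_k = 4*(3*k + 11)/(k**5 + 23*k**4 + 203*k**3 + 853*k**2 + 1692*k + 1260) = t_k.
Telescoping: Σ = s_(6) − s_(0) = 83/1320 − (0) = 83/1320.

Σ = 83/1320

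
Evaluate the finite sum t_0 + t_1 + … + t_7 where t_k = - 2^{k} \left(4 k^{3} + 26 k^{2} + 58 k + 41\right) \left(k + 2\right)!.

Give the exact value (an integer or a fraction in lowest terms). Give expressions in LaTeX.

Σ = -149564620798

Step 1: r(k) = 2*(4*k**4 + 50*k**3 + 236*k**2 + 495*k + 387)/(4*k**3 + 26*k**2 + 58*k + 41).
Factor: A=2*k + 6; B=1; C=k**3 + 13*k**2/2 + 29*k/2 + 41/4.
Solve (2*k + 6)·f(k+1) − (1)·f(k) = k**3 + 13*k**2/2 + 29*k/2 + 41/4.
d = 2 from the (1,0,3) case.
Solve for f: f(k) = (2*k**2 + 4*k + 1)/4 (degree 2 ≤ 2).
So s_k = (B(k−1)f/C)·t_k = ((2*k**2 + 4*k + 1)/(4*k**3 + 26*k**2 + 58*k + 41))·t_k = -2**k*(2*k**2 + 4*k + 1)*factorial(k + 2).
Verify: -2**k*(4*k**3 + 26*k**2 + 58*k + 41)*factorial(k + 2) matches t_k.
Evaluate s at k=8 and k=0: -149564620800 and -2; difference -149564620798.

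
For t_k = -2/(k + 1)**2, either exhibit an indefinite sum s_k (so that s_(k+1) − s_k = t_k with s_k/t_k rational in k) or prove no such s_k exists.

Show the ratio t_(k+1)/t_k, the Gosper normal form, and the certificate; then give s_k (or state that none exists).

t_(k+1)/t_k = (k + 1)**2/(k + 2)**2.
So A=k**2 + 2*k + 1 and B=k**2 + 4*k + 4, with C=1.
f must satisfy (k**2 + 2*k + 1)·f(k+1) − (k**2 + 2*k + 1)·f(k) = 1.
From deg A=2, deg B=2, deg C=0: d=0.
Write f(k) = c0. Then LHS − RHS = -1, requiring -1 = 0: contradictory. No certificate.

none (Gosper's algorithm certifies no s_k)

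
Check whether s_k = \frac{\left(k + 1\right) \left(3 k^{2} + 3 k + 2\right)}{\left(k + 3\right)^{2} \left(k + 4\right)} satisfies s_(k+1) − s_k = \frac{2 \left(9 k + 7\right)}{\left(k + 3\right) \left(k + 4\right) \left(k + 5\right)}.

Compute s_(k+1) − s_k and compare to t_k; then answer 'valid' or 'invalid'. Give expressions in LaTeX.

s_(k+1) = (k + 2)*(3*k + 3*(k + 1)**2 + 5)/((k + 4)**2*(k + 5))
s_(k+1) − s_k = 4*(6*k**3 + 35*k**2 + 53*k + 26)/(k**5 + 19*k**4 + 143*k**3 + 533*k**2 + 984*k + 720)
(s_(k+1) − s_k) − t_k = 2*(3*k**3 - 51*k - 32)/(k**5 + 19*k**4 + 143*k**3 + 533*k**2 + 984*k + 720)

Invalid: residual \frac{2 \left(3 k^{3} - 51 k - 32\right)}{k^{5} + 19 k^{4} + 143 k^{3} + 533 k^{2} + 984 k + 720} ≠ 0.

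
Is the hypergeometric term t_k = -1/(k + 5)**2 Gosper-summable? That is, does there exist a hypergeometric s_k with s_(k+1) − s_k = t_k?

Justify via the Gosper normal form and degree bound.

No — t_k has no hypergeometric antidifference.

The ratio is (k + 5)**2/(k + 6)**2.
So A=k**2 + 10*k + 25 and B=k**2 + 12*k + 36, with C=1.
Solve (k**2 + 10*k + 25)·f(k+1) − (k**2 + 10*k + 25)·f(k) = 1.
Degrees (2,2,0) ⇒ d ≤ 0.
f = c0 ⇒ A·f(k+1) − B(k−1)·f(k) − C = -1. The system {-1 = 0} is inconsistent; no antidifference.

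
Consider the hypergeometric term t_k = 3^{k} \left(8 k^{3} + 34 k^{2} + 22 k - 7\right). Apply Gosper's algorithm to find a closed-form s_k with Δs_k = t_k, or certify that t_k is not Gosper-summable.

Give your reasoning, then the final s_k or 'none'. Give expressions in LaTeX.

Step 1: r(k) = 3*(8*k**3 + 58*k**2 + 114*k + 57)/(8*k**3 + 34*k**2 + 22*k - 7).
Normal form (A,B,C) = (3, 1, k**3 + 17*k**2/4 + 11*k/4 - 7/8).
Key eq: (3)·f(k+1) = (1)·f(k) + (k**3 + 17*k**2/4 + 11*k/4 - 7/8).
From deg A=0, deg B=0, deg C=3: d=3.
A polynomial solution: f(k) = (4*k**3 - k**2 - 4*k - 2)/8.
Certificate R = B(k−1)f/C = (4*k**3 - k**2 - 4*k - 2)/(8*k**3 + 34*k**2 + 22*k - 7) gives s_k = 3**k*(4*k**3 - k**2 - 4*k - 2).
s_(k+1) − s_k = 3**k*(8*k**3 + 34*k**2 + 22*k - 7) = t_k.

s_k = 3^{k} \left(4 k^{3} - k^{2} - 4 k - 2\right)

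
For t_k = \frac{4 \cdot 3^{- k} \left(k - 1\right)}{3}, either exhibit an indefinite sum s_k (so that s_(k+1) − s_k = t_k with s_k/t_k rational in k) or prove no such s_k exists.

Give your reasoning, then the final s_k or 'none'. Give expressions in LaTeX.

t_(k+1)/t_k = k/(3*(k - 1)).
Take A(k)=1/3, B(k)=1, C(k)=k - 1.
f must satisfy (1/3)·f(k+1) − (1)·f(k) = k - 1.
From deg A=0, deg B=0, deg C=1: d=1.
Coefficient equations give f(k) = -3*(2*k - 1)/4.
Certificate R = B(k−1)f/C = -3*(2*k - 1)/(4*(k - 1)) gives s_k = (1 - 2*k)/3**k.
Check: Δs_k = 4*(k - 1)/(3*3**k). ✓

s_k = 3^{- k} \left(1 - 2 k\right)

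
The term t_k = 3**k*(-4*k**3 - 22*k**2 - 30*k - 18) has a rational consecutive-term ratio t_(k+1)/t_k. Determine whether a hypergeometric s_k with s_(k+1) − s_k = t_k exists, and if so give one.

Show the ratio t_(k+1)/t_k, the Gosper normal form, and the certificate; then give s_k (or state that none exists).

The ratio is 3*(2*k**3 + 17*k**2 + 43*k + 37)/(2*k**3 + 11*k**2 + 15*k + 9).
Factor: A=3; B=1; C=k**3 + 11*k**2/2 + 15*k/2 + 9/2.
Key eq: (3)·f(k+1) = (1)·f(k) + (k**3 + 11*k**2/2 + 15*k/2 + 9/2).
Bound: deg f ≤ 3.
A polynomial solution: f(k) = (2*k**3 + 2*k**2 + 3)/4.
Certificate R = B(k−1)f/C = (2*k**3 + 2*k**2 + 3)/(2*(2*k**3 + 11*k**2 + 15*k + 9)) gives s_k = 3**k*(-2*k**3 - 2*k**2 - 3).
Check: Δs_k = 3**k*(-4*k**3 - 22*k**2 - 30*k - 18). ✓

s_k = 3**k*(-2*k**3 - 2*k**2 - 3)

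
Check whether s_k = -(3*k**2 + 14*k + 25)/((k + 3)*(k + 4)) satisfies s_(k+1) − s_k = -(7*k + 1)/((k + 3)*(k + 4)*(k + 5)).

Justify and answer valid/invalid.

valid; difference matches t_k

s_(k+1) = (-14*k - 3*(k + 1)**2 - 39)/((k + 4)*(k + 5))
s_(k+1) − s_k = (-7*k - 1)/(k**3 + 12*k**2 + 47*k + 60)
(s_(k+1) − s_k) − t_k = 0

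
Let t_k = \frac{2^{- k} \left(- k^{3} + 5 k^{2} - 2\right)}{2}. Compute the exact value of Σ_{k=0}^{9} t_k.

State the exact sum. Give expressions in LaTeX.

Σ = 395/512

Compute t_(k+1)/t_k: get ((k + 1)**3 - 5*(k + 1)**2 + 2)/(2*(k**3 - 5*k**2 + 2)).
A = 1/2, B = 1, C = k**3 - 5*k**2 + 2.
f must satisfy (1/2)·f(k+1) − (1)·f(k) = k**3 - 5*k**2 + 2.
From deg A=0, deg B=0, deg C=3: d=3.
Coefficient equations give f(k) = -2*k*(k**2 - 2*k - 1).
Certificate R = B(k−1)f/C = -2*k*(k**2 - 2*k - 1)/(k**3 - 5*k**2 + 2) gives s_k = k*(k**2 - 2*k - 1)/2**k.
Check: Δs_k = (-k**3 + 5*k**2 - 2)/(2*2**k). ✓
Evaluate s at k=10 and k=0: 395/512 and 0; difference 395/512.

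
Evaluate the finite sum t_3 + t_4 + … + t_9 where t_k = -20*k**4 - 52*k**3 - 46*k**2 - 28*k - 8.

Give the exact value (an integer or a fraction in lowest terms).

Compute t_(k+1)/t_k: get (10*k**4 + 66*k**3 + 161*k**2 + 178*k + 77)/(10*k**4 + 26*k**3 + 23*k**2 + 14*k + 4).
Take A(k)=1, B(k)=1, C(k)=k**4 + 13*k**3/5 + 23*k**2/10 + 7*k/5 + 2/5.
f must satisfy (1)·f(k+1) − (1)·f(k) = k**4 + 13*k**3/5 + 23*k**2/10 + 7*k/5 + 2/5.
d = 5 from the (0,0,4) case.
Solve for f: f(k) = k*(4*k**4 + 3*k**3 - 4*k**2 + 4*k + 1)/20 (degree 5 ≤ 5).
R(k) = B(k−1)·f(k)/C(k) = k*(4*k**4 + 3*k**3 - 4*k**2 + 4*k + 1)/(2*(10*k**4 + 26*k**3 + 23*k**2 + 14*k + 4)); s_k = R·t_k = k*(-4*k**4 - 3*k**3 + 4*k**2 - 4*k - 1).
s_(k+1) − s_k = -20*k**4 - 52*k**3 - 46*k**2 - 28*k - 8 = t_k.
Evaluate s at k=10 and k=3: -426410 and -1146; difference -425264.

Σ = -425264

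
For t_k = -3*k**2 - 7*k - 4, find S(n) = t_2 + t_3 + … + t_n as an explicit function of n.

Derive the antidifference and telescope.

Step 1: r(k) = (3*k**2 + 13*k + 14)/(3*k**2 + 7*k + 4).
Gosper form: A/B · C(k+1)/C(k) with A=1, B=1, C=k**2 + 7*k/3 + 4/3.
Set up (1)·f(k+1) − (1)·f(k) − (k**2 + 7*k/3 + 4/3) = 0.
From deg A=0, deg B=0, deg C=2: d=3.
Coefficient equations give f(k) = k*(k + 1)**2/3.
Certificate R = B(k−1)f/C = k*(k + 1)/(3*k + 4) gives s_k = k*(-k**2 - 2*k - 1).
s_(k+1) − s_k = -3*k**2 - 7*k - 4 = t_k.
Σ_(k=2)^n t_k = s_(n+1) − s_(2) = (-n**3 - 5*n**2 - 8*n - 4) − (-18), i.e. -n**3 - 5*n**2 - 8*n + 14.

S(n) = -n**3 - 5*n**2 - 8*n + 14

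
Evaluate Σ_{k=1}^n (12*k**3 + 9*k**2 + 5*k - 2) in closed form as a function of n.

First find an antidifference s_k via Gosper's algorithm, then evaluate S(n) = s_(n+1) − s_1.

S(n) = n*(3*n**3 + 9*n**2 + 10*n + 2)

Step 1: r(k) = (12*k**3 + 45*k**2 + 59*k + 24)/(12*k**3 + 9*k**2 + 5*k - 2).
So A=1 and B=1, with C=k**3 + 3*k**2/4 + 5*k/12 - 1/6.
Solve (1)·f(k+1) − (1)·f(k) = k**3 + 3*k**2/4 + 5*k/12 - 1/6.
Degrees (0,0,3) ⇒ d ≤ 4.
Match coefficients ⇒ f(k) = k*(3*k**3 - 3*k**2 + k - 3)/12.
R(k) = B(k−1)·f(k)/C(k) = k*(3*k**3 - 3*k**2 + k - 3)/((4*k - 1)*(3*k**2 + 3*k + 2)); s_k = R·t_k = k*(3*k**3 - 3*k**2 + k - 3).
Verify: 12*k**3 + 9*k**2 + 5*k - 2 matches t_k.
s_(n+1) = 3*n**4 + 9*n**3 + 10*n**2 + 2*n - 2 and s_(1) = -2, so S(n) = n*(3*n**3 + 9*n**2 + 10*n + 2).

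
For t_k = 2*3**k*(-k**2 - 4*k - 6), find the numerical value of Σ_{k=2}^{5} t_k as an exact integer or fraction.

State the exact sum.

Σ = -32724

r(k) = 3*(k**2 + 6*k + 11)/(k**2 + 4*k + 6) after simplifying.
Take A(k)=3, B(k)=1, C(k)=k**2 + 4*k + 6.
Solve (3)·f(k+1) − (1)·f(k) = k**2 + 4*k + 6.
From deg A=0, deg B=0, deg C=2: d=2.
A polynomial solution: f(k) = (k**2 + k + 3)/2.
Get s_k = R·t_k = 3**k*(-k**2 - k - 3) with R(k) = B(k−1)f(k)/C(k) = (k**2 + k + 3)/(2*(k**2 + 4*k + 6)).
Check: Δs_k = 2*3**k*(-k**2 - 4*k - 6). ✓
Sum = s_(6) − s_(2); s_(6) = -32805, s_(2) = -81 ⇒ -32724.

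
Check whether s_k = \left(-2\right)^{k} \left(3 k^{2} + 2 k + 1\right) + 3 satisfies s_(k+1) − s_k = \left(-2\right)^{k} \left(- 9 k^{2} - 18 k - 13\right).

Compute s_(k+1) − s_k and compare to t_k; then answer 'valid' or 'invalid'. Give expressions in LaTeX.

valid; difference matches t_k

s_(k+1) = (-2)**(k + 1)*(2*k + 3*(k + 1)**2 + 3) + 3
s_(k+1) − s_k = (-2)**k*(-9*k**2 - 18*k - 13)
(s_(k+1) − s_k) − t_k = 0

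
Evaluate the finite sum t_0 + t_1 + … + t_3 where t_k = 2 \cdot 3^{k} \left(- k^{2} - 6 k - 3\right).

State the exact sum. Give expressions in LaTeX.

Compute t_(k+1)/t_k: get 3*(k**2 + 8*k + 10)/(k**2 + 6*k + 3).
Gosper form: A/B · C(k+1)/C(k) with A=3, B=1, C=k**2 + 6*k + 3.
Set up (3)·f(k+1) − (1)·f(k) − (k**2 + 6*k + 3) = 0.
deg f ≤ 2 (via 0,0,2).
Solve for f: f(k) = (k**2 + 3*k - 3)/2 (degree 2 ≤ 2).
R(k) = B(k−1)·f(k)/C(k) = (k**2 + 3*k - 3)/(2*(k**2 + 6*k + 3)); s_k = R·t_k = 3**k*(-k**2 - 3*k + 3).
Check: Δs_k = 2*3**k*(-k**2 - 6*k - 3). ✓
Telescoping: Σ = s_(4) − s_(0) = -2025 − (3) = -2028.

Σ = -2028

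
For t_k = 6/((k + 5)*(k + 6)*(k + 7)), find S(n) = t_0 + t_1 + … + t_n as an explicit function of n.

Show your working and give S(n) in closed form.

Compute t_(k+1)/t_k: get (k + 5)/(k + 8).
Normal form (A,B,C) = (k + 5, k + 8, 1).
Need (k + 5)·f(k+1) − (k + 7)·f(k) = 1.
Degrees (1,1,0) ⇒ d ≤ 2.
A polynomial solution: f(k) = k*(k + 11)/60.
Then R = B(k−1)f/C = k*(k + 7)*(k + 11)/60, so s_k = R(k)·t_k = k*(k + 11)/(10*(k + 5)*(k + 6)).
s_(k+1) − s_k = 6/(k**3 + 18*k**2 + 107*k + 210) = t_k.
Evaluate: s_(n+1) = (n**2 + 13*n + 12)/(10*(n**2 + 13*n + 42)); subtract s_(0) = 0 ⇒ S(n) = (n**2 + 13*n + 12)/(10*(n**2 + 13*n + 42)).

S(n) = (n**2 + 13*n + 12)/(10*(n**2 + 13*n + 42))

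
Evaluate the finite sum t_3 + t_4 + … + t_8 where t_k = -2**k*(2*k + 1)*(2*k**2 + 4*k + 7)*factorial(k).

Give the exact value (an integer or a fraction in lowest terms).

t_(k+1)/t_k = 2*(4*k**4 + 26*k**3 + 72*k**2 + 89*k + 39)/(4*k**3 + 10*k**2 + 18*k + 7).
Normal form (A,B,C) = (2*k + 2, 1, k**3 + 5*k**2/2 + 9*k/2 + 7/4).
Key eq: (2*k + 2)·f(k+1) = (1)·f(k) + (k**3 + 5*k**2/2 + 9*k/2 + 7/4).
From deg A=1, deg B=0, deg C=3: d=2.
A polynomial solution: f(k) = (2*k**2 + 3)/4.
R(k) = B(k−1)·f(k)/C(k) = (2*k**2 + 3)/((2*k + 1)*(2*k**2 + 4*k + 7)); s_k = R·t_k = -2**k*(2*k**2 + 3)*factorial(k).
s_(k+1) − s_k = -2**k*(2*k + 1)*(2*k**2 + 4*k + 7)*factorial(k) = t_k.
Telescoping: Σ = s_(9) − s_(3) = -30656102400 − (-1008) = -30656101392.

Σ = -30656101392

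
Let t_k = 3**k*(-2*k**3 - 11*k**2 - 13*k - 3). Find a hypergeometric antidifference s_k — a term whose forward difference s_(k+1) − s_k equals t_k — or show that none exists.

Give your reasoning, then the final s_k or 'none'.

t_(k+1)/t_k = 3*(2*k**3 + 17*k**2 + 41*k + 29)/(2*k**3 + 11*k**2 + 13*k + 3).
Factor: A=3; B=1; C=k**3 + 11*k**2/2 + 13*k/2 + 3/2.
Need (3)·f(k+1) − (1)·f(k) = k**3 + 11*k**2/2 + 13*k/2 + 3/2.
Degrees (0,0,3) ⇒ d ≤ 3.
Coefficient equations give f(k) = k*(k**2 + k - 1)/2.
So s_k = (B(k−1)f/C)·t_k = (k*(k**2 + k - 1)/(2*k**3 + 11*k**2 + 13*k + 3))·t_k = 3**k*k*(-k**2 - k + 1).
Check: Δs_k = 3**k*(-2*k**3 - 11*k**2 - 13*k - 3). ✓

s_k = 3**k*k*(-k**2 - k + 1)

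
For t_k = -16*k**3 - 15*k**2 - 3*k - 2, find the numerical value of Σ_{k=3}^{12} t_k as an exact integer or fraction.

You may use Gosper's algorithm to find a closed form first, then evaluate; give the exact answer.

t_(k+1)/t_k = (16*k**3 + 63*k**2 + 81*k + 36)/(16*k**3 + 15*k**2 + 3*k + 2).
Gosper form: A/B · C(k+1)/C(k) with A=1, B=1, C=k**3 + 15*k**2/16 + 3*k/16 + 1/8.
f must satisfy (1)·f(k+1) − (1)·f(k) = k**3 + 15*k**2/16 + 3*k/16 + 1/8.
From deg A=0, deg B=0, deg C=3: d=4.
Solving with deg f ≤ 4: f(k) = k*(4*k**3 - 3*k**2 - 2*k + 3)/16.
R(k) = B(k−1)·f(k)/C(k) = k*(4*k**3 - 3*k**2 - 2*k + 3)/(16*k**3 + 15*k**2 + 3*k + 2); s_k = R·t_k = k*(-4*k**3 + 3*k**2 + 2*k - 3).
s_(k+1) − s_k = -16*k**3 - 15*k**2 - 3*k - 2 = t_k.
Evaluate s at k=13 and k=3: -107354 and -234; difference -107120.

Σ = -107120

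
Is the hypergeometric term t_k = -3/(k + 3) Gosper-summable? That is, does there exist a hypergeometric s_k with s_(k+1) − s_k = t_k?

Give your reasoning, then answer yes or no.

r(k) = (k + 3)/(k + 4) after simplifying.
Take A(k)=k + 3, B(k)=k + 4, C(k)=1.
Set up (k + 3)·f(k+1) − (k + 3)·f(k) − (1) = 0.
d = 0 from the (1,1,0) case.
Write f(k) = c0. Then LHS − RHS = -1, requiring -1 = 0: contradictory. No certificate.

No — t_k has no hypergeometric antidifference.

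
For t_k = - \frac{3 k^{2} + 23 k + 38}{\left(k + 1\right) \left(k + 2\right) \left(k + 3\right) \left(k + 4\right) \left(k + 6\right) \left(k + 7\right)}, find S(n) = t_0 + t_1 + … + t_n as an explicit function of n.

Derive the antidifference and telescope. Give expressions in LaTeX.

S(n) = \frac{- n^{3} - 13 n^{2} - 50 n - 38}{18 \left(n^{3} + 13 n^{2} + 50 n + 56\right)}

Step 1: r(k) = (k + 1)*(k + 6)*(23*k + 3*(k + 1)**2 + 61)/((k + 5)*(k + 8)*(3*k**2 + 23*k + 38)).
Gosper form: A/B · C(k+1)/C(k) with A=k + 1, B=k + 8, C=k**3 + 38*k**2/3 + 51*k + 190/3.
f must satisfy (k + 1)·f(k+1) − (k + 7)·f(k) = k**3 + 38*k**2/3 + 51*k + 190/3.
Bound: deg f ≤ 6.
Coefficient equations give f(k) = k*(k + 2)*(k + 4)*(k + 5)*(k**2 + 10*k + 27)/54.
Get s_k = R·t_k = k*(-k**2 - 10*k - 27)/(18*(k**3 + 10*k**2 + 27*k + 18)) with R(k) = B(k−1)f(k)/C(k) = k*(k + 2)*(k + 4)*(k + 7)*(k**2 + 10*k + 27)/(18*(3*k**2 + 23*k + 38)).
s_(k+1) − s_k = (-3*k**2 - 23*k - 38)/(k**6 + 23*k**5 + 207*k**4 + 925*k**3 + 2144*k**2 + 2412*k + 1008) = t_k.
Evaluate: s_(n+1) = (-n**3 - 13*n**2 - 50*n - 38)/(18*(n**3 + 13*n**2 + 50*n + 56)); subtract s_(0) = 0 ⇒ S(n) = (-n**3 - 13*n**2 - 50*n - 38)/(18*(n**3 + 13*n**2 + 50*n + 56)).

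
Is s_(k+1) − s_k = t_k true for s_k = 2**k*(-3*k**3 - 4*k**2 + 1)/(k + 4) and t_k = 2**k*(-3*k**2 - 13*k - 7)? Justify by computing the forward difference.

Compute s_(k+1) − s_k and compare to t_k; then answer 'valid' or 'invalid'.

Invalid: residual 2**k*(9*k**3 + 66*k**2 + 174*k + 87)/(k**2 + 9*k + 20) ≠ 0.

s_(k+1) = 2**(k + 1)*(-3*(k + 1)**3 - 4*(k + 1)**2 + 1)/(k + 5)
s_(k+1) − s_k = 2**k*(-3*k**4 - 31*k**3 - 118*k**2 - 149*k - 53)/(k**2 + 9*k + 20)
(s_(k+1) − s_k) − t_k = 2**k*(9*k**3 + 66*k**2 + 174*k + 87)/(k**2 + 9*k + 20)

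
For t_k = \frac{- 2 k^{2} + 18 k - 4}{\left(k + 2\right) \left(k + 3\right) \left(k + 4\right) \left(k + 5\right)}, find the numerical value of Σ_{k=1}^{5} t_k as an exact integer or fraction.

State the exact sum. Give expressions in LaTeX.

Ratio r(k) = -(k + 2)*(9*k - (k + 1)**2 + 7)/((k + 6)*(k**2 - 9*k + 2)).
Normal form (A,B,C) = (k + 2, k + 6, k**2 - 9*k + 2).
f must satisfy (k + 2)·f(k+1) − (k + 5)·f(k) = k**2 - 9*k + 2.
Bound: deg f ≤ 3.
A polynomial solution: f(k) = -k*(k - 2).
Certificate R = B(k−1)f/C = -k*(k - 2)*(k + 5)/(k**2 - 9*k + 2) gives s_k = 2*k*(k - 2)/((k + 2)*(k + 3)*(k + 4)).
Verify: 2*(-k**2 + 9*k - 2)/(k**4 + 14*k**3 + 71*k**2 + 154*k + 120) matches t_k.
Evaluate s at k=6 and k=1: 1/15 and -1/30; difference 1/10.

Σ = 1/10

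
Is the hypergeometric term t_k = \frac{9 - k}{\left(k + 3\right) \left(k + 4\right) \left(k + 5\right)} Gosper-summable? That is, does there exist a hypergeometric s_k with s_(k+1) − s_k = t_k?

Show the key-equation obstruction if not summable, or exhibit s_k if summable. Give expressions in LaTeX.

Step 1: r(k) = (k - 8)*(k + 3)/((k - 9)*(k + 6)).
Gosper form: A/B · C(k+1)/C(k) with A=k + 3, B=k + 6, C=k - 9.
Set up (k + 3)·f(k+1) − (k + 5)·f(k) − (k - 9) = 0.
From deg A=1, deg B=1, deg C=1: d=2.
Solve for f: f(k) = -k*(k + 11)/4 (degree 2 ≤ 2).
Certificate R = B(k−1)f/C = -k*(k + 5)*(k + 11)/(4*(k - 9)) gives s_k = k*(k + 11)/(4*(k + 3)*(k + 4)).
Check: Δs_k = (9 - k)/(k**3 + 12*k**2 + 47*k + 60). ✓

Yes. s_k = \frac{k \left(k + 11\right)}{4 \left(k + 3\right) \left(k + 4\right)}.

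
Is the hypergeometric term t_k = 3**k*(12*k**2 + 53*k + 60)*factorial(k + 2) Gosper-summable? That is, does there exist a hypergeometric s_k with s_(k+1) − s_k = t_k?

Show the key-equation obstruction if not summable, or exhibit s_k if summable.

Yes. s_k = 3**k*(4*k + 3)*factorial(k + 2).

t_(k+1)/t_k = 3*(12*k**3 + 113*k**2 + 356*k + 375)/(12*k**2 + 53*k + 60).
A = 3*k + 9, B = 1, C = k**2 + 53*k/12 + 5.
Key eq: (3*k + 9)·f(k+1) = (1)·f(k) + (k**2 + 53*k/12 + 5).
d = 1 from the (1,0,2) case.
Coefficient equations give f(k) = (4*k + 3)/12.
Get s_k = R·t_k = 3**k*(4*k + 3)*factorial(k + 2) with R(k) = B(k−1)f(k)/C(k) = (4*k + 3)/(12*k**2 + 53*k + 60).
Check: Δs_k = 3**k*(12*k**2 + 53*k + 60)*factorial(k + 2). ✓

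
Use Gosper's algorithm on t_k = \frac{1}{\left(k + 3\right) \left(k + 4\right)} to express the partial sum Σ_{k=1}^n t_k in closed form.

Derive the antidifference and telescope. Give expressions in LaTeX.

r(k) = (k + 3)/(k + 5) after simplifying.
A = k + 3, B = k + 5, C = 1.
Need (k + 3)·f(k+1) − (k + 4)·f(k) = 1.
Bound: deg f ≤ 1.
Solve for f: f(k) = k/3 (degree 1 ≤ 1).
So s_k = (B(k−1)f/C)·t_k = (k*(k + 4)/3)·t_k = k/(3*(k + 3)).
Check: Δs_k = 1/(k**2 + 7*k + 12). ✓
s_(n+1) = (n + 1)/(3*(n + 4)) and s_(1) = 1/12, so S(n) = n/(4*(n + 4)).

S(n) = \frac{n}{4 \left(n + 4\right)}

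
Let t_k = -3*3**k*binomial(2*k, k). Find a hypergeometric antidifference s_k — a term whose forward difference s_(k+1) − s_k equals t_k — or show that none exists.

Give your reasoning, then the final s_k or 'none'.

Compute t_(k+1)/t_k: get 6*(2*k + 1)/(k + 1).
Normal form (A,B,C) = (12*k + 6, k + 1, 1).
Solve (12*k + 6)·f(k+1) − (k)·f(k) = 1.
Degrees (1,1,0) ⇒ d ≤ -1.
d = -1 < 0 ⇒ no nonzero polynomial f; not summable.

no hypergeometric antidifference exists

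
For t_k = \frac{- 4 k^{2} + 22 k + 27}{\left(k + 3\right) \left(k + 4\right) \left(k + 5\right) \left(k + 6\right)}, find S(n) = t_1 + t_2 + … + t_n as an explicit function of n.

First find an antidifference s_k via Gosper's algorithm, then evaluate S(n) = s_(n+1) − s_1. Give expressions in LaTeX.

Ratio r(k) = (k + 3)*(22*k - 4*(k + 1)**2 + 49)/((k + 7)*(-4*k**2 + 22*k + 27)).
A = k + 3, B = k + 7, C = k**2 - 11*k/2 - 27/4.
f must satisfy (k + 3)·f(k+1) − (k + 6)·f(k) = k**2 - 11*k/2 - 27/4.
Bound: deg f ≤ 3.
A polynomial solution: f(k) = -k*(k**2 + 132*k + 137)/120.
Get s_k = R·t_k = k*(k**2 + 132*k + 137)/(30*(k + 3)*(k + 4)*(k + 5)) with R(k) = B(k−1)f(k)/C(k) = -k*(k + 6)*(k**2 + 132*k + 137)/(30*(4*k**2 - 22*k - 27)).
Δs = (-4*k**2 + 22*k + 27)/(k**4 + 18*k**3 + 119*k**2 + 342*k + 360), as required.
s_(n+1) = (n**3 + 135*n**2 + 404*n + 270)/(30*(n**3 + 15*n**2 + 74*n + 120)) and s_(1) = 3/40, so S(n) = n*(-n**2 + 81*n + 190)/(24*(n**3 + 15*n**2 + 74*n + 120)).

S(n) = \frac{n \left(- n^{2} + 81 n + 190\right)}{24 \left(n^{3} + 15 n^{2} + 74 n + 120\right)}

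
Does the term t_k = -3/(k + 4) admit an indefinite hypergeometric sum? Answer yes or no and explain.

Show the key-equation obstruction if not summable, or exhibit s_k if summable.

Compute t_(k+1)/t_k: get (k + 4)/(k + 5).
Gosper form: A/B · C(k+1)/C(k) with A=k + 4, B=k + 5, C=1.
Key eq: (k + 4)·f(k+1) = (k + 4)·f(k) + (1).
From deg A=1, deg B=1, deg C=0: d=0.
Put f(k) = c0: A·f(k+1) − B(k−1)·f(k) − C = -1; need -1 = 0 — inconsistent ⇒ no f, not summable.

No — t_k has no hypergeometric antidifference.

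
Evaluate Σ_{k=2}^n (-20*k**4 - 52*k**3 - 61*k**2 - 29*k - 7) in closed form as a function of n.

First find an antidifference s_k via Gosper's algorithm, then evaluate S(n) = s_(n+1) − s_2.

S(n) = -4*n**5 - 23*n**4 - 53*n**3 - 58*n**2 - 31*n + 169

Ratio r(k) = (20*k**4 + 132*k**3 + 337*k**2 + 387*k + 169)/(20*k**4 + 52*k**3 + 61*k**2 + 29*k + 7).
Normal form (A,B,C) = (1, 1, k**4 + 13*k**3/5 + 61*k**2/20 + 29*k/20 + 7/20).
f must satisfy (1)·f(k+1) − (1)·f(k) = k**4 + 13*k**3/5 + 61*k**2/20 + 29*k/20 + 7/20.
Degrees (0,0,4) ⇒ d ≤ 5.
A polynomial solution: f(k) = k*(4*k**4 + 3*k**3 + k**2 - 3*k + 2)/20.
Get s_k = R·t_k = k*(-4*k**4 - 3*k**3 - k**2 + 3*k - 2) with R(k) = B(k−1)f(k)/C(k) = k*(4*k**4 + 3*k**3 + k**2 - 3*k + 2)/(20*k**4 + 52*k**3 + 61*k**2 + 29*k + 7).
Verify: -20*k**4 - 52*k**3 - 61*k**2 - 29*k - 7 matches t_k.
s_(n+1) = -4*n**5 - 23*n**4 - 53*n**3 - 58*n**2 - 31*n - 7 and s_(2) = -176, so S(n) = -4*n**5 - 23*n**4 - 53*n**3 - 58*n**2 - 31*n + 169.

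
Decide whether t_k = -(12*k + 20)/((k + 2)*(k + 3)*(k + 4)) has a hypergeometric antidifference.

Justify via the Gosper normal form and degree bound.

Yes. s_k = -k*(11*k + 19)/(3*(k + 2)*(k + 3)).

Ratio r(k) = (k + 2)*(3*k + 8)/((k + 5)*(3*k + 5)).
Take A(k)=k + 2, B(k)=k + 5, C(k)=k + 5/3.
Set up (k + 2)·f(k+1) − (k + 4)·f(k) − (k + 5/3) = 0.
Degrees (1,1,1) ⇒ d ≤ 2.
A polynomial solution: f(k) = k*(11*k + 19)/36.
R(k) = B(k−1)·f(k)/C(k) = k*(k + 4)*(11*k + 19)/(12*(3*k + 5)); s_k = R·t_k = -k*(11*k + 19)/(3*(k + 2)*(k + 3)).
Δs = 4*(-3*k - 5)/(k**3 + 9*k**2 + 26*k + 24), as required.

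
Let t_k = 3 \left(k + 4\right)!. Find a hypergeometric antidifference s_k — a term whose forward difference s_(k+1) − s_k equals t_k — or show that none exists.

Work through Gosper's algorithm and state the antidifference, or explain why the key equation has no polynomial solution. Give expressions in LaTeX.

not Gosper-summable; s_k does not exist

Compute t_(k+1)/t_k: get k + 5.
A = k + 5, B = 1, C = 1.
Set up (k + 5)·f(k+1) − (1)·f(k) − (1) = 0.
d = -1 from the (1,0,0) case.
deg f ≤ -1 is impossible — no certificate.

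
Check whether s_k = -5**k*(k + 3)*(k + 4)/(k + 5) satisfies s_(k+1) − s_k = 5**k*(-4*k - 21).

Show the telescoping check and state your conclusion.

s_(k+1) = -5**(k + 1)*(k + 4)*(k + 5)/(k + 6)
s_(k+1) − s_k = 5**k*(-4*k**3 - 57*k**2 - 271*k - 428)/(k**2 + 11*k + 30)
(s_(k+1) − s_k) − t_k = 5**k*(8*k**2 + 80*k + 202)/(k**2 + 11*k + 30)

Invalid: residual 5**k*(8*k**2 + 80*k + 202)/(k**2 + 11*k + 30) ≠ 0.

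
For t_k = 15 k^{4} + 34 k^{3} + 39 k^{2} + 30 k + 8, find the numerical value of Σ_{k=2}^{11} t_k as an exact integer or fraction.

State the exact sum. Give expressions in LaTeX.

r(k) = (15*k**4 + 94*k**3 + 231*k**2 + 270*k + 126)/(15*k**4 + 34*k**3 + 39*k**2 + 30*k + 8) after simplifying.
Gosper form: A/B · C(k+1)/C(k) with A=1, B=1, C=k**4 + 34*k**3/15 + 13*k**2/5 + 2*k + 8/15.
f must satisfy (1)·f(k+1) − (1)·f(k) = k**4 + 34*k**3/15 + 13*k**2/5 + 2*k + 8/15.
Degrees (0,0,4) ⇒ d ≤ 5.
A polynomial solution: f(k) = k*(3*k**4 + k**3 + k**2 + 4*k - 1)/15.
Get s_k = R·t_k = k*(3*k**4 + k**3 + k**2 + 4*k - 1) with R(k) = B(k−1)f(k)/C(k) = k*(3*k**4 + k**3 + k**2 + 4*k - 1)/(15*k**4 + 34*k**3 + 39*k**2 + 30*k + 8).
Verify: 15*k**4 + 34*k**3 + 39*k**2 + 30*k + 8 matches t_k.
Telescoping: Σ = s_(12) − s_(2) = 769524 − (134) = 769390.

Σ = 769390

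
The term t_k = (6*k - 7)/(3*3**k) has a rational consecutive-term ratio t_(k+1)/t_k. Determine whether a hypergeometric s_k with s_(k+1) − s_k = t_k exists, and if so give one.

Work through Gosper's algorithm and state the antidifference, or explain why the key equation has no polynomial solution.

Step 1: r(k) = (6*k - 1)/(3*(6*k - 7)).
A = 1/3, B = 1, C = k - 7/6.
Key eq: (1/3)·f(k+1) = (1)·f(k) + (k - 7/6).
d = 1 from the (0,0,1) case.
A polynomial solution: f(k) = -(3*k - 2)/2.
Then R = B(k−1)f/C = -3*(3*k - 2)/(6*k - 7), so s_k = R(k)·t_k = (2 - 3*k)/3**k.
Verify: (6*k - 7)/(3*3**k) matches t_k.

s_k = (2 - 3*k)/3**k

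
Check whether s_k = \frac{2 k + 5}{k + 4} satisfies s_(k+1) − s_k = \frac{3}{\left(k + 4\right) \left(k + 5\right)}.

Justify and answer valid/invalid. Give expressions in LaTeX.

s_(k+1) = (2*k + 7)/(k + 5)
s_(k+1) − s_k = 3/(k**2 + 9*k + 20)
(s_(k+1) − s_k) − t_k = 0

Valid — Δs_k = t_k.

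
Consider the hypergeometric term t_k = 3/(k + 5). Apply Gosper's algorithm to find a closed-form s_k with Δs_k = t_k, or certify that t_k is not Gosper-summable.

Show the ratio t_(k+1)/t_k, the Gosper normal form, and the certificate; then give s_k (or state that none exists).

The ratio is (k + 5)/(k + 6).
Factor: A=k + 5; B=k + 6; C=1.
f must satisfy (k + 5)·f(k+1) − (k + 5)·f(k) = 1.
From deg A=1, deg B=1, deg C=0: d=0.
f = c0 ⇒ A·f(k+1) − B(k−1)·f(k) − C = -1. The system {-1 = 0} is inconsistent; no antidifference.

none — t_k is not Gosper-summable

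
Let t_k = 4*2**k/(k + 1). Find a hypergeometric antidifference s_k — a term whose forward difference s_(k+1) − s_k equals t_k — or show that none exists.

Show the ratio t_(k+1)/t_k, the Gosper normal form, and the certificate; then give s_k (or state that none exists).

The ratio is 2*(k + 1)/(k + 2).
Take A(k)=2*k + 2, B(k)=k + 2, C(k)=1.
f must satisfy (2*k + 2)·f(k+1) − (k + 1)·f(k) = 1.
From deg A=1, deg B=1, deg C=0: d=-1.
deg f ≤ -1 is impossible — no certificate.

none (Gosper's algorithm certifies no s_k)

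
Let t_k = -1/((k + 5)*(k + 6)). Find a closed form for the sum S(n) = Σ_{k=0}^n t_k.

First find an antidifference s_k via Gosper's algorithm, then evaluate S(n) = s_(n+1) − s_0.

S(n) = (-n - 1)/(5*(n + 6))

Compute t_(k+1)/t_k: get (k + 5)/(k + 7).
Take A(k)=k + 5, B(k)=k + 7, C(k)=1.
Key eq: (k + 5)·f(k+1) = (k + 6)·f(k) + (1).
From deg A=1, deg B=1, deg C=0: d=1.
A polynomial solution: f(k) = k/5.
Then R = B(k−1)f/C = k*(k + 6)/5, so s_k = R(k)·t_k = -k/(5*k + 25).
Check: Δs_k = -1/(k**2 + 11*k + 30). ✓
Σ_(k=0)^n t_k = s_(n+1) − s_(0) = ((-n - 1)/(5*(n + 6))) − (0), i.e. (-n - 1)/(5*(n + 6)).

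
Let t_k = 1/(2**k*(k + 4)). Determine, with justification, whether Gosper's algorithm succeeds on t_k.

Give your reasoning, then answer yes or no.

No — negative degree bound, so no certificate f.

Compute t_(k+1)/t_k: get (k + 4)/(2*(k + 5)).
Factor: A=k/2 + 2; B=k + 5; C=1.
Solve (k/2 + 2)·f(k+1) − (k + 4)·f(k) = 1.
d = -1 from the (1,1,0) case.
Bound -1 < 0, so the key equation has no polynomial solution.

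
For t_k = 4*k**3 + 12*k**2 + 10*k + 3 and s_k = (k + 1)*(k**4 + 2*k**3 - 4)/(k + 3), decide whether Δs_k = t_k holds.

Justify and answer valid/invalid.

Invalid: residual 2*(-3*k**4 - 22*k**3 - 46*k**2 - 33*k - 13)/(k**2 + 7*k + 12) ≠ 0.

s_(k+1) = (k + 2)*((k + 1)**4 + 2*(k + 1)**3 - 4)/(k + 4)
s_(k+1) − s_k = (4*k**5 + 34*k**4 + 98*k**3 + 125*k**2 + 75*k + 10)/(k**2 + 7*k + 12)
(s_(k+1) − s_k) − t_k = 2*(-3*k**4 - 22*k**3 - 46*k**2 - 33*k - 13)/(k**2 + 7*k + 12)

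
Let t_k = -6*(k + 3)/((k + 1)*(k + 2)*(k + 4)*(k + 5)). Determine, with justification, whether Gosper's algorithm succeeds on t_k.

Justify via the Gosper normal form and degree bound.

Compute t_(k+1)/t_k: get (k + 1)*(k + 4)**2/((k + 3)**2*(k + 6)).
Factor: A=k + 1; B=k + 6; C=k**2 + 6*k + 9.
Set up (k + 1)·f(k+1) − (k + 5)·f(k) − (k**2 + 6*k + 9) = 0.
Bound: deg f ≤ 4.
A polynomial solution: f(k) = k*(k + 2)*(k + 3)*(k + 5)/8.
Get s_k = R·t_k = 3*k*(-k - 5)/(4*(k**2 + 5*k + 4)) with R(k) = B(k−1)f(k)/C(k) = k*(k + 2)*(k + 5)**2/(8*(k + 3)).
Δs = 6*(-k - 3)/(k**4 + 12*k**3 + 49*k**2 + 78*k + 40), as required.

Yes. s_k = 3*k*(-k - 5)/(4*(k**2 + 5*k + 4)).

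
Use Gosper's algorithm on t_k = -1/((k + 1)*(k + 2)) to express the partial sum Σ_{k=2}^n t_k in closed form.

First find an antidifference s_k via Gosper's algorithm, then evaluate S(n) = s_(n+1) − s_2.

The ratio is (k + 1)/(k + 3).
So A=k + 1 and B=k + 3, with C=1.
f must satisfy (k + 1)·f(k+1) − (k + 2)·f(k) = 1.
Bound: deg f ≤ 1.
Solve for f: f(k) = k (degree 1 ≤ 1).
Get s_k = R·t_k = -k/(k + 1) with R(k) = B(k−1)f(k)/C(k) = k*(k + 2).
Δs = -1/(k**2 + 3*k + 2), as required.
Σ_(k=2)^n t_k = s_(n+1) − s_(2) = ((-n - 1)/(n + 2)) − (-2/3), i.e. (1 - n)/(3*(n + 2)).

S(n) = (1 - n)/(3*(n + 2))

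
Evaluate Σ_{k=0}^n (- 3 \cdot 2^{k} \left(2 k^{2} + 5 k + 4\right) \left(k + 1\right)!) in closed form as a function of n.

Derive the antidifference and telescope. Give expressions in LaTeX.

Ratio r(k) = 2*(2*k**3 + 13*k**2 + 29*k + 22)/(2*k**2 + 5*k + 4).
A = 2*k + 4, B = 1, C = k**2 + 5*k/2 + 2.
Need (2*k + 4)·f(k+1) − (1)·f(k) = k**2 + 5*k/2 + 2.
Bound: deg f ≤ 1.
Match coefficients ⇒ f(k) = k/2.
So s_k = (B(k−1)f/C)·t_k = (k/(2*k**2 + 5*k + 4))·t_k = -3*2**k*k*factorial(k + 1).
Δs = -3*2**k*(2*k**2 + 5*k + 4)*factorial(k + 1), as required.
Σ_(k=0)^n t_k = s_(n+1) − s_(0) = (-6*2**n*(n + 1)*factorial(n + 2)) − (0), i.e. -6*2**n*(n + 1)*factorial(n + 2).

S(n) = - 6 \cdot 2^{n} \left(n + 1\right) \left(n + 2\right)!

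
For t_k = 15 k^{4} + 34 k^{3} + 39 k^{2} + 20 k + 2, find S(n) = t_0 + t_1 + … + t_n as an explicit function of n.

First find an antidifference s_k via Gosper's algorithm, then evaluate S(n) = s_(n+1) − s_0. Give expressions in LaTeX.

S(n) = 3 n^{5} + 16 n^{4} + 35 n^{3} + 38 n^{2} + 18 n + 2

Ratio r(k) = (15*k**4 + 94*k**3 + 231*k**2 + 260*k + 110)/(15*k**4 + 34*k**3 + 39*k**2 + 20*k + 2).
Gosper form: A/B · C(k+1)/C(k) with A=1, B=1, C=k**4 + 34*k**3/15 + 13*k**2/5 + 4*k/3 + 2/15.
Set up (1)·f(k+1) − (1)·f(k) − (k**4 + 34*k**3/15 + 13*k**2/5 + 4*k/3 + 2/15) = 0.
deg f ≤ 5 (via 0,0,4).
Solving with deg f ≤ 5: f(k) = k*(3*k**4 + k**3 + k**2 - k - 2)/15.
So s_k = (B(k−1)f/C)·t_k = (k*(3*k**4 + k**3 + k**2 - k - 2)/(15*k**4 + 34*k**3 + 39*k**2 + 20*k + 2))·t_k = k*(3*k**4 + k**3 + k**2 - k - 2).
Δs = 15*k**4 + 34*k**3 + 39*k**2 + 20*k + 2, as required.
Telescope: S(n) = s_(n+1) − s_(0) = 3*n**5 + 16*n**4 + 35*n**3 + 38*n**2 + 18*n + 2 − (0) = 3*n**5 + 16*n**4 + 35*n**3 + 38*n**2 + 18*n + 2.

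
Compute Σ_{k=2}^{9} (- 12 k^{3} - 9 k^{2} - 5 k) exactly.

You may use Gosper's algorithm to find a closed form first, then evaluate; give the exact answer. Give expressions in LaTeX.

Σ = -27064

Compute t_(k+1)/t_k: get (12*k**3 + 45*k**2 + 59*k + 26)/(k*(12*k**2 + 9*k + 5)).
Normal form (A,B,C) = (1, 1, k**3 + 3*k**2/4 + 5*k/12).
Set up (1)·f(k+1) − (1)·f(k) − (k**3 + 3*k**2/4 + 5*k/12) = 0.
Bound: deg f ≤ 4.
A polynomial solution: f(k) = k*(k - 1)*(3*k**2 + 1)/12.
Then R = B(k−1)f/C = (k - 1)*(3*k**2 + 1)/(12*k**2 + 9*k + 5), so s_k = R(k)·t_k = k*(-3*k**3 + 3*k**2 - k + 1).
Δs = k*(-12*k**2 - 9*k - 5), as required.
Telescoping: Σ = s_(10) − s_(2) = -27090 − (-26) = -27064.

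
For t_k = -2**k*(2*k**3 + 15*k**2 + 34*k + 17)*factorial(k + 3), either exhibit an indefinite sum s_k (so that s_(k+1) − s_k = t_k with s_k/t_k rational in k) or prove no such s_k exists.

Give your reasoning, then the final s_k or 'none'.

s_k = -2**k*(k**2 + 2*k - 1)*factorial(k + 3)

Step 1: r(k) = 2*(2*k**4 + 29*k**3 + 154*k**2 + 348*k + 272)/(2*k**3 + 15*k**2 + 34*k + 17).
A = 2*k + 8, B = 1, C = k**3 + 15*k**2/2 + 17*k + 17/2.
Solve (2*k + 8)·f(k+1) − (1)·f(k) = k**3 + 15*k**2/2 + 17*k + 17/2.
Degrees (1,0,3) ⇒ d ≤ 2.
Coefficient equations give f(k) = (k**2 + 2*k - 1)/2.
Certificate R = B(k−1)f/C = (k**2 + 2*k - 1)/(2*k**3 + 15*k**2 + 34*k + 17) gives s_k = -2**k*(k**2 + 2*k - 1)*factorial(k + 3).
Verify: -2**k*(2*k**3 + 15*k**2 + 34*k + 17)*factorial(k + 3) matches t_k.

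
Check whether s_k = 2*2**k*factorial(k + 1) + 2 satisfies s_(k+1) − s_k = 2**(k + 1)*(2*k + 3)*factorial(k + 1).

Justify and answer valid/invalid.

valid; difference matches t_k

s_(k+1) = 2*2**(k + 1)*factorial(k + 2) + 2
s_(k+1) − s_k = 2**(k + 1)*(2*k + 3)*factorial(k + 1)
(s_(k+1) − s_k) − t_k = 0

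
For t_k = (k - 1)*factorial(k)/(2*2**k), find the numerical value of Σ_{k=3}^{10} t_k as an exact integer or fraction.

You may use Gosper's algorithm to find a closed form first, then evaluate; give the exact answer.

Σ = 155919/8

The ratio is k*(k + 1)/(2*(k - 1)).
A = k/2 + 1/2, B = 1, C = k - 1.
Solve (k/2 + 1/2)·f(k+1) − (1)·f(k) = k - 1.
deg f ≤ 0 (via 1,0,1).
A polynomial solution: f(k) = 2.
Get s_k = R·t_k = factorial(k)/2**k with R(k) = B(k−1)f(k)/C(k) = 2/(k - 1).
Verify: (k - 1)*factorial(k)/(2*2**k) matches t_k.
Evaluate s at k=11 and k=3: 155925/8 and 3/4; difference 155919/8.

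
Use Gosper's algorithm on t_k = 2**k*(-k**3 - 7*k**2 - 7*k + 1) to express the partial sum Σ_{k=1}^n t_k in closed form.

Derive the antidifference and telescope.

Compute t_(k+1)/t_k: get 2*(k**3 + 10*k**2 + 24*k + 14)/(k**3 + 7*k**2 + 7*k - 1).
Take A(k)=2, B(k)=1, C(k)=k**3 + 7*k**2 + 7*k - 1.
Need (2)·f(k+1) − (1)·f(k) = k**3 + 7*k**2 + 7*k - 1.
d = 3 from the (0,0,3) case.
Solving with deg f ≤ 3: f(k) = (k - 1)*(k**2 + 2*k - 1).
Certificate R = B(k−1)f/C = (k - 1)*(k**2 + 2*k - 1)/(k**3 + 7*k**2 + 7*k - 1) gives s_k = 2**k*(-k**3 - k**2 + 3*k - 1).
Verify: 2**k*(-k**3 - 7*k**2 - 7*k + 1) matches t_k.
Telescope: S(n) = s_(n+1) − s_(1) = 2**(n + 1)*n*(-n**2 - 4*n - 2) − (0) = 2**(n + 1)*n*(-n**2 - 4*n - 2).

S(n) = 2**(n + 1)*n*(-n**2 - 4*n - 2)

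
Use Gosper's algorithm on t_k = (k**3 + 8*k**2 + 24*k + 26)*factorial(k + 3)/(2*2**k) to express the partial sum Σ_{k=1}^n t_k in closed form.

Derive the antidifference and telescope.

t_(k+1)/t_k = (k**4 + 15*k**3 + 87*k**2 + 231*k + 236)/(2*(k**3 + 8*k**2 + 24*k + 26)).
A = k/2 + 2, B = 1, C = k**3 + 8*k**2 + 24*k + 26.
Need (k/2 + 2)·f(k+1) − (1)·f(k) = k**3 + 8*k**2 + 24*k + 26.
Degrees (1,0,3) ⇒ d ≤ 2.
A polynomial solution: f(k) = 2*(k + 1)*(k + 3).
Then R = B(k−1)f/C = 2*(k + 1)*(k + 3)/(k**3 + 8*k**2 + 24*k + 26), so s_k = R(k)·t_k = (k + 1)*(k + 3)*factorial(k + 3)/2**k.
Δs = (k**3 + 8*k**2 + 24*k + 26)*factorial(k + 3)/(2*2**k), as required.
s_(n+1) = 2**(-n - 1)*(n + 2)*(n + 4)*factorial(n + 4) and s_(1) = 96, so S(n) = -96 + n**2*factorial(n + 4)/(2*2**n) + 3*n*factorial(n + 4)/2**n + 4*factorial(n + 4)/2**n.

S(n) = -96 + n**2*factorial(n + 4)/(2*2**n) + 3*n*factorial(n + 4)/2**n + 4*factorial(n + 4)/2**n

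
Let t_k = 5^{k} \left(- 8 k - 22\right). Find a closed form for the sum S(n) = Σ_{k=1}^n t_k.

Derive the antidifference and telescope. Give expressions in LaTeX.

S(n) = - 10 \cdot 5^{n} n - 25 \cdot 5^{n} + 25

The ratio is 5*(4*k + 15)/(4*k + 11).
Normal form (A,B,C) = (5, 1, k + 11/4).
Key eq: (5)·f(k+1) = (1)·f(k) + (k + 11/4).
deg f ≤ 1 (via 0,0,1).
A polynomial solution: f(k) = (2*k + 3)/8.
R(k) = B(k−1)·f(k)/C(k) = (2*k + 3)/(2*(4*k + 11)); s_k = R·t_k = 5**k*(-2*k - 3).
Check: Δs_k = 5**k*(-8*k - 22). ✓
s_(n+1) = 5**(n + 1)*(-2*n - 5) and s_(1) = -25, so S(n) = -10*5**n*n - 25*5**n + 25.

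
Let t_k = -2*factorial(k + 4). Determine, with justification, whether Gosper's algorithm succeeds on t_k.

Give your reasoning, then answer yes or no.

No; the degree bound rules out any f.

Compute t_(k+1)/t_k: get k + 5.
Take A(k)=k + 5, B(k)=1, C(k)=1.
Key eq: (k + 5)·f(k+1) = (1)·f(k) + (1).
d = -1 from the (1,0,0) case.
Negative degree bound (-1): no f exists, t_k not Gosper-summable.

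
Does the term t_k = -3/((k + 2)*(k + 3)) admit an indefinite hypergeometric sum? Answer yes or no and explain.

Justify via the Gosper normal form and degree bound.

r(k) = (k + 2)/(k + 4) after simplifying.
Gosper form: A/B · C(k+1)/C(k) with A=k + 2, B=k + 4, C=1.
Key eq: (k + 2)·f(k+1) = (k + 3)·f(k) + (1).
Bound: deg f ≤ 1.
Match coefficients ⇒ f(k) = k/2.
Certificate R = B(k−1)f/C = k*(k + 3)/2 gives s_k = -3*k/(2*k + 4).
s_(k+1) − s_k = -3/(k**2 + 5*k + 6) = t_k.

Yes. s_k = -3*k/(2*k + 4).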